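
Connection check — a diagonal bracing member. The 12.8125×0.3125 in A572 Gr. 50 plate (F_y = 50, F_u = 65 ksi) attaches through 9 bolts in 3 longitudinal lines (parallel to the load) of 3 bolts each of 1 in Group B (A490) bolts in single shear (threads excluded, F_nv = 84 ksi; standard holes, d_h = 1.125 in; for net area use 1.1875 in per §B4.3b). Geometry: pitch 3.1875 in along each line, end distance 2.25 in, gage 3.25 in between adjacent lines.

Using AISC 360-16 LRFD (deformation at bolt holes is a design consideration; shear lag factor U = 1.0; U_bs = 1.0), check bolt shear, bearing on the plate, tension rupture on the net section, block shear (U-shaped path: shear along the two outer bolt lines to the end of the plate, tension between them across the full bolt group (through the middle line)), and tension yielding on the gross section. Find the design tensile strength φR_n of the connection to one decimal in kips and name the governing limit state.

140.9 kips (net-section rupture governs)

Bolt shear: A_b = π(1)²/4 = 0.7854 in². φR_n = 0.75 × 84 × 0.7854 × 9 × 1 = 445.3 kips.
Bearing (0.3125 in plate, F_u = 65 ksi): end bolts L_c = 2.25 − 1.125/2 = 1.6875, R_n = min(1.2×1.6875×0.3125×65, 2.4×1×0.3125×65) = 41.133 kips/bolt; interior L_c = 3.1875 − 1.125 = 2.0625, R_n = 48.75 kips/bolt. φR_n = 0.75 × (3×41.133 + 6×48.75) = 311.9 kips.
Tension rupture (net): A_n = (12.8125 − 3×1.1875)×0.3125 = 2.8906 in² (U = 1.0, A_e = A_n). φR_n = 0.75 × 65 × 2.8906 = 140.9 kips.
Block shear: shear path 2×[2.25+2×3.1875] = 2×8.625 in, A_gv = 5.3906, A_nv = 2×(8.625 − 2.5×1.1875)×0.3125 = 3.5352 in²; tension across gage: (6.5 − 2×1.1875)×0.3125 = 1.2891 in². R_n = min(0.6×65×3.5352, 0.6×50×5.3906) + 1.0×65×1.2891 = min(137.87, 161.72) + 83.792 = 221.66 kips. φR_n = 0.75 × 221.66 = 166.2 kips.
Tension yield (gross): A_g = 12.8125×0.3125 = 4.0039 in². φR_n = 0.90 × 50 × 4.0039 = 180.2 kips.
Governing: min(445.3, 311.9, 140.9, 166.2, 180.2) = 140.9 kips → net-section rupture.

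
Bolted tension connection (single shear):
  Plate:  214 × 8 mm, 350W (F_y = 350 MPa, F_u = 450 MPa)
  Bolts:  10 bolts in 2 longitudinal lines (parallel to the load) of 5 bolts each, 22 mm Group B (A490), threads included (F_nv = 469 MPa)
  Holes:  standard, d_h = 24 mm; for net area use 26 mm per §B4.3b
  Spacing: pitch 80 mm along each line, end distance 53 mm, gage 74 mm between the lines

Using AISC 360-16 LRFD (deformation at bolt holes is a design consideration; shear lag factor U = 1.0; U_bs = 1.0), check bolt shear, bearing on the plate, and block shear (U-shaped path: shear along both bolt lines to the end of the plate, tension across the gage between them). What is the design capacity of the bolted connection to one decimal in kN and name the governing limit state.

Bolt shear: A_b = π(22)²/4 = 380.13 mm². φR_n = 0.75 × 469 × 380.13 × 10 × 1 = 1337.1 kN.
Bearing (8 mm plate, F_u = 450 MPa): end bolts L_c = 53 − 24/2 = 41, R_n = min(1.2×41×8×450, 2.4×22×8×450) = 177.12 kN/bolt; interior L_c = 80 − 24 = 56, R_n = 190.08 kN/bolt. φR_n = 0.75 × (2×177.12 + 8×190.08) = 1406.2 kN.
Block shear: shear path 2×[53+4×80] = 2×373 mm, A_gv = 5968, A_nv = 2×(373 − 4.5×26)×8 = 4096 mm²; tension across gage: (74 − 1×26)×8 = 384 mm². R_n = min(0.6×450×4096, 0.6×350×5968) + 1.0×450×384 = min(1105.9, 1253.3) + 172.8 = 1278.7 kN. φR_n = 0.75 × 1278.7 = 959.0 kN.
Governing: min(1337.1, 1406.2, 959.0) = 959.0 kN → block shear.

959.0 kN (block shear governs)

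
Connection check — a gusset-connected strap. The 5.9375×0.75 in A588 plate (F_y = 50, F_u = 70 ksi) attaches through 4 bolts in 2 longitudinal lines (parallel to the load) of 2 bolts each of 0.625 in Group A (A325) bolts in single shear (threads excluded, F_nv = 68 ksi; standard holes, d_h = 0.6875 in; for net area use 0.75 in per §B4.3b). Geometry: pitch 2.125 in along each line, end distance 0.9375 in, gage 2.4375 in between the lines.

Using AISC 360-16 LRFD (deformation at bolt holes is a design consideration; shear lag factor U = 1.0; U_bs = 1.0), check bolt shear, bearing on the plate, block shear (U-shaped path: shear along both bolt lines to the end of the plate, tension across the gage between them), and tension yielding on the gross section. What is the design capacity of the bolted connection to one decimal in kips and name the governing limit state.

Bolt shear: A_b = π(0.625)²/4 = 0.3068 in². φR_n = 0.75 × 68 × 0.3068 × 4 × 1 = 62.6 kips.
Bearing (0.75 in plate, F_u = 70 ksi): end bolts L_c = 0.9375 − 0.6875/2 = 0.59375, R_n = min(1.2×0.59375×0.75×70, 2.4×0.625×0.75×70) = 37.406 kips/bolt; interior L_c = 2.125 − 0.6875 = 1.4375, R_n = 78.75 kips/bolt. φR_n = 0.75 × (2×37.406 + 2×78.75) = 174.2 kips.
Block shear: shear path 2×[0.9375+1×2.125] = 2×3.0625 in, A_gv = 4.5938, A_nv = 2×(3.0625 − 1.5×0.75)×0.75 = 2.9063 in²; tension across gage: (2.4375 − 1×0.75)×0.75 = 1.2656 in². R_n = min(0.6×70×2.9063, 0.6×50×4.5938) + 1.0×70×1.2656 = min(122.06, 137.81) + 88.592 = 210.65 kips. φR_n = 0.75 × 210.65 = 158.0 kips.
Tension yield (gross): A_g = 5.9375×0.75 = 4.4531 in². φR_n = 0.90 × 50 × 4.4531 = 200.4 kips.
Governing: min(62.6, 174.2, 158.0, 200.4) = 62.6 kips → bolt shear.

62.6 kips (bolt shear governs)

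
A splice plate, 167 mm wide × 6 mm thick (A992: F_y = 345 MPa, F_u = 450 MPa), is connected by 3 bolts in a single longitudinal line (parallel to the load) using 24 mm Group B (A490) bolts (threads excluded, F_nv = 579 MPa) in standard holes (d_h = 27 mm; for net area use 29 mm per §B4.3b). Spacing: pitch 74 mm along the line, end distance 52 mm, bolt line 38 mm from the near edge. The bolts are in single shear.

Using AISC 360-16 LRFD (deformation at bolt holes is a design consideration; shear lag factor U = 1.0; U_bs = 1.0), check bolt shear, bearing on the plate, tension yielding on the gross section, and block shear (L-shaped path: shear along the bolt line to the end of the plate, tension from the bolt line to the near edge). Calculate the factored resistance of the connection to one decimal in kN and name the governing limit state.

202.5 kN (block shear governs)

Bolt shear: A_b = π(24)²/4 = 452.39 mm². φR_n = 0.75 × 579 × 452.39 × 3 × 1 = 589.4 kN.
Bearing (6 mm plate, F_u = 450 MPa): end bolts L_c = 52 − 27/2 = 38.5, R_n = min(1.2×38.5×6×450, 2.4×24×6×450) = 124.74 kN/bolt; interior L_c = 74 − 27 = 47, R_n = 152.28 kN/bolt. φR_n = 0.75 × (1×124.74 + 2×152.28) = 322.0 kN.
Tension yield (gross): A_g = 167×6 = 1002 mm². φR_n = 0.90 × 345 × 1002 = 311.1 kN.
Block shear: shear path 1×[52+2×74] = 1×200 mm, A_gv = 1200, A_nv = 1×(200 − 2.5×29)×6 = 765 mm²; tension to near edge: (38 − 0.5×29)×6 = 141 mm². R_n = min(0.6×450×765, 0.6×345×1200) + 1.0×450×141 = min(206.55, 248.4) + 63.45 = 270 kN. φR_n = 0.75 × 270 = 202.5 kN.
Governing: min(589.4, 322.0, 311.1, 202.5) = 202.5 kN → block shear.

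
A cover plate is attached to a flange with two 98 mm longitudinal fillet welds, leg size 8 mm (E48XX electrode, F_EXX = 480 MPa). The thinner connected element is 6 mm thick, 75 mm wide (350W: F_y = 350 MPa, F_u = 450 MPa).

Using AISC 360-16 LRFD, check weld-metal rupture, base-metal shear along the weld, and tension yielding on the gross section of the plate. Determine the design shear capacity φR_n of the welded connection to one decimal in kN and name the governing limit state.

Weld metal: throat = 0.707×8 = 5.656 mm, L = 2×98 = 196 mm. φR_n = 0.75 × 0.6 × 480 × 5.656 × 196 = 239.5 kN.
Base metal shear (6 mm plate): yield φR_n = 1.0×0.6×350×6×196 = 247.0 kN; rupture φR_n = 0.75×0.6×450×6×196 = 238.1 kN; take 238.1 kN (rupture).
Tension yield (gross): A_g = 75×6 = 450 mm². φR_n = 0.90 × 350 × 450 = 141.8 kN.
Governing: min(239.5, 238.1, 141.8) = 141.8 kN → gross-section yield.

141.8 kN (gross-section yield governs)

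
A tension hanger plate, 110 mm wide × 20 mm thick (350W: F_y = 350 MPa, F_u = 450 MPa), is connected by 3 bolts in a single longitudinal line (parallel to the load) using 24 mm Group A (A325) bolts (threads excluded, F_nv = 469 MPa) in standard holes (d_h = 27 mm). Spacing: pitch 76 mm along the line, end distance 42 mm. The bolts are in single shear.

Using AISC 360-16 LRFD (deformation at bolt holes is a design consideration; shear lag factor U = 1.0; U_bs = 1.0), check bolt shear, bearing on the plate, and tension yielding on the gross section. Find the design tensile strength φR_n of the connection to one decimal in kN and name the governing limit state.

477.4 kN (bolt shear governs)

Bolt shear: A_b = π(24)²/4 = 452.39 mm². φR_n = 0.75 × 469 × 452.39 × 3 × 1 = 477.4 kN.
Bearing (20 mm plate, F_u = 450 MPa): end bolts L_c = 42 − 27/2 = 28.5, R_n = min(1.2×28.5×20×450, 2.4×24×20×450) = 307.8 kN/bolt; interior L_c = 76 − 27 = 49, R_n = 518.4 kN/bolt. φR_n = 0.75 × (1×307.8 + 2×518.4) = 1008.5 kN.
Tension yield (gross): A_g = 110×20 = 2200 mm². φR_n = 0.90 × 350 × 2200 = 693.0 kN.
Governing: min(477.4, 1008.5, 693.0) = 477.4 kN → bolt shear.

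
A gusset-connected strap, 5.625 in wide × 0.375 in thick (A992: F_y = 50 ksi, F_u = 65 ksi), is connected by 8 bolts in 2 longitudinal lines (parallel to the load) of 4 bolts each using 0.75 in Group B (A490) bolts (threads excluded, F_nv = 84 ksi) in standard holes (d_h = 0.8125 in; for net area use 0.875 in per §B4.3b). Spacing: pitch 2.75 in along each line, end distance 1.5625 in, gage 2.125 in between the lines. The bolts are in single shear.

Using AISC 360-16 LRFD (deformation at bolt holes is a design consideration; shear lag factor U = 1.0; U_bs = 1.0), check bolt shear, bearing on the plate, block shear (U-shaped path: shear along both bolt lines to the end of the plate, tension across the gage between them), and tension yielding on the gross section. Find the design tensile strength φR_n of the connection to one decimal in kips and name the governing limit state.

94.9 kips (gross-section yield governs)

Bolt shear: A_b = π(0.75)²/4 = 0.44179 in². φR_n = 0.75 × 84 × 0.44179 × 8 × 1 = 222.7 kips.
Bearing (0.375 in plate, F_u = 65 ksi): end bolts L_c = 1.5625 − 0.8125/2 = 1.15625, R_n = min(1.2×1.15625×0.375×65, 2.4×0.75×0.375×65) = 33.82 kips/bolt; interior L_c = 2.75 − 0.8125 = 1.9375, R_n = 43.875 kips/bolt. φR_n = 0.75 × (2×33.82 + 6×43.875) = 248.2 kips.
Block shear: shear path 2×[1.5625+3×2.75] = 2×9.8125 in, A_gv = 7.3594, A_nv = 2×(9.8125 − 3.5×0.875)×0.375 = 5.0625 in²; tension across gage: (2.125 − 1×0.875)×0.375 = 0.46875 in². R_n = min(0.6×65×5.0625, 0.6×50×7.3594) + 1.0×65×0.46875 = min(197.44, 220.78) + 30.469 = 227.91 kips. φR_n = 0.75 × 227.91 = 170.9 kips.
Tension yield (gross): A_g = 5.625×0.375 = 2.1094 in². φR_n = 0.90 × 50 × 2.1094 = 94.9 kips.
Governing: min(222.7, 248.2, 170.9, 94.9) = 94.9 kips → gross-section yield.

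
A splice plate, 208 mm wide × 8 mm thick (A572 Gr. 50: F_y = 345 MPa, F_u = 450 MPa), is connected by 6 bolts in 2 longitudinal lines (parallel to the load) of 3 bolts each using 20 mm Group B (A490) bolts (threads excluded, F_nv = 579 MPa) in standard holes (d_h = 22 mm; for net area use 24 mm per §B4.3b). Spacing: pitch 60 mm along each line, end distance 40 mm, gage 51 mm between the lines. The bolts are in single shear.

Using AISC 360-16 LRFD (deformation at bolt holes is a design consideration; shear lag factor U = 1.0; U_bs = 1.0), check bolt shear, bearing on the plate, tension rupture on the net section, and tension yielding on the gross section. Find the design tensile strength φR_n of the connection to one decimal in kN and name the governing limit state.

Bolt shear: A_b = π(20)²/4 = 314.16 mm². φR_n = 0.75 × 579 × 314.16 × 6 × 1 = 818.5 kN.
Bearing (8 mm plate, F_u = 450 MPa): end bolts L_c = 40 − 22/2 = 29, R_n = min(1.2×29×8×450, 2.4×20×8×450) = 125.28 kN/bolt; interior L_c = 60 − 22 = 38, R_n = 164.16 kN/bolt. φR_n = 0.75 × (2×125.28 + 4×164.16) = 680.4 kN.
Tension rupture (net): A_n = (208 − 2×24)×8 = 1280 mm² (U = 1.0, A_e = A_n). φR_n = 0.75 × 450 × 1280 = 432.0 kN.
Tension yield (gross): A_g = 208×8 = 1664 mm². φR_n = 0.90 × 345 × 1664 = 516.7 kN.
Governing: min(818.5, 680.4, 432.0, 516.7) = 432.0 kN → net-section rupture.

432.0 kN (net-section rupture governs)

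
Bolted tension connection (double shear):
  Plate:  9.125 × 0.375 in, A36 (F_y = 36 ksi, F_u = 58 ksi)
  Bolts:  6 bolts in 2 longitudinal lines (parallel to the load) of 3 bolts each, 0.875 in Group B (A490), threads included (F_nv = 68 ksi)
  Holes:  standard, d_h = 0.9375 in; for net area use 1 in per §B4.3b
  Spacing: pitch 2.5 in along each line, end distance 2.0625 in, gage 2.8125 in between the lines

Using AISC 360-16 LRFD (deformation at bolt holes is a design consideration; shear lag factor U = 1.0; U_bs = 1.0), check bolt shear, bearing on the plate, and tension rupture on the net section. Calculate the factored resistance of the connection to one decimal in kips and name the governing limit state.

Bolt shear: A_b = π(0.875)²/4 = 0.60132 in². φR_n = 0.75 × 68 × 0.60132 × 6 × 2 = 368.0 kips.
Bearing (0.375 in plate, F_u = 58 ksi): end bolts L_c = 2.0625 − 0.9375/2 = 1.59375, R_n = min(1.2×1.59375×0.375×58, 2.4×0.875×0.375×58) = 41.597 kips/bolt; interior L_c = 2.5 − 0.9375 = 1.5625, R_n = 40.781 kips/bolt. φR_n = 0.75 × (2×41.597 + 4×40.781) = 184.7 kips.
Tension rupture (net): A_n = (9.125 − 2×1)×0.375 = 2.6719 in² (U = 1.0, A_e = A_n). φR_n = 0.75 × 58 × 2.6719 = 116.2 kips.
Governing: min(368.0, 184.7, 116.2) = 116.2 kips → net-section rupture.

116.2 kips (net-section rupture governs)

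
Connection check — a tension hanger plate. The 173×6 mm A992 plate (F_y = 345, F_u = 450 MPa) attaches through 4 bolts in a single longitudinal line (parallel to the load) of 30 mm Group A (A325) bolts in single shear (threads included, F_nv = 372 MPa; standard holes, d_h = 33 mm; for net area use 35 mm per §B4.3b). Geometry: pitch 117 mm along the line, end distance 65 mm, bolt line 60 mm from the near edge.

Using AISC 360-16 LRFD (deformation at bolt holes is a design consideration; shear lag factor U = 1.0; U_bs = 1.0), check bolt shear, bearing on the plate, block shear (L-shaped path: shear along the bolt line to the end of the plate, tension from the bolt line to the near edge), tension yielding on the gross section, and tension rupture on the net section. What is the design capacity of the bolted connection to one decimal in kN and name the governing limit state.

279.5 kN (net-section rupture governs)

Bolt shear: A_b = π(30)²/4 = 706.86 mm². φR_n = 0.75 × 372 × 706.86 × 4 × 1 = 788.9 kN.
Bearing (6 mm plate, F_u = 450 MPa): end bolts L_c = 65 − 33/2 = 48.5, R_n = min(1.2×48.5×6×450, 2.4×30×6×450) = 157.14 kN/bolt; interior L_c = 117 − 33 = 84, R_n = 194.4 kN/bolt. φR_n = 0.75 × (1×157.14 + 3×194.4) = 555.3 kN.
Block shear: shear path 1×[65+3×117] = 1×416 mm, A_gv = 2496, A_nv = 1×(416 − 3.5×35)×6 = 1761 mm²; tension to near edge: (60 − 0.5×35)×6 = 255 mm². R_n = min(0.6×450×1761, 0.6×345×2496) + 1.0×450×255 = min(475.47, 516.67) + 114.75 = 590.22 kN. φR_n = 0.75 × 590.22 = 442.7 kN.
Tension yield (gross): A_g = 173×6 = 1038 mm². φR_n = 0.90 × 345 × 1038 = 322.3 kN.
Tension rupture (net): A_n = (173 − 1×35)×6 = 828 mm² (U = 1.0, A_e = A_n). φR_n = 0.75 × 450 × 828 = 279.5 kN.
Governing: min(788.9, 555.3, 442.7, 322.3, 279.5) = 279.5 kN → net-section rupture.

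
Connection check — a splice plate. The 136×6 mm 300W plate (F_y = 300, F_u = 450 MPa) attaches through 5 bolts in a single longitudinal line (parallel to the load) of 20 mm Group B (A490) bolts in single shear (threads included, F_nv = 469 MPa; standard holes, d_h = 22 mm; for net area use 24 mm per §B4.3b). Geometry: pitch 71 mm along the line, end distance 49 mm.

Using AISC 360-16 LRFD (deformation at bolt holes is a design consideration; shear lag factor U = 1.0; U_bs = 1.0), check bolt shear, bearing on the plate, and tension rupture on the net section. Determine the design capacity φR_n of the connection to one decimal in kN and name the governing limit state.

Bolt shear: A_b = π(20)²/4 = 314.16 mm². φR_n = 0.75 × 469 × 314.16 × 5 × 1 = 552.5 kN.
Bearing (6 mm plate, F_u = 450 MPa): end bolts L_c = 49 − 22/2 = 38, R_n = min(1.2×38×6×450, 2.4×20×6×450) = 123.12 kN/bolt; interior L_c = 71 − 22 = 49, R_n = 129.6 kN/bolt. φR_n = 0.75 × (1×123.12 + 4×129.6) = 481.1 kN.
Tension rupture (net): A_n = (136 − 1×24)×6 = 672 mm² (U = 1.0, A_e = A_n). φR_n = 0.75 × 450 × 672 = 226.8 kN.
Governing: min(552.5, 481.1, 226.8) = 226.8 kN → net-section rupture.

226.8 kN (net-section rupture governs)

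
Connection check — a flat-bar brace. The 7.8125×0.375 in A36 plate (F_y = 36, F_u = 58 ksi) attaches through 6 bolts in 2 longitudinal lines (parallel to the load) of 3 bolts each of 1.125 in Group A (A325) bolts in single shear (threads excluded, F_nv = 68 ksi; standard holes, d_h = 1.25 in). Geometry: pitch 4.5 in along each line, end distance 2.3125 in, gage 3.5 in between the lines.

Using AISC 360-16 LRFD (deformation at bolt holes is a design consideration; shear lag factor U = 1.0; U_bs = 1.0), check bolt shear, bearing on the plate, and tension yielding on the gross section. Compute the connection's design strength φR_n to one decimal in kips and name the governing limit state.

94.9 kips (gross-section yield governs)

Bolt shear: A_b = π(1.125)²/4 = 0.99402 in². φR_n = 0.75 × 68 × 0.99402 × 6 × 1 = 304.2 kips.
Bearing (0.375 in plate, F_u = 58 ksi): end bolts L_c = 2.3125 − 1.25/2 = 1.6875, R_n = min(1.2×1.6875×0.375×58, 2.4×1.125×0.375×58) = 44.044 kips/bolt; interior L_c = 4.5 − 1.25 = 3.25, R_n = 58.725 kips/bolt. φR_n = 0.75 × (2×44.044 + 4×58.725) = 242.2 kips.
Tension yield (gross): A_g = 7.8125×0.375 = 2.9297 in². φR_n = 0.90 × 36 × 2.9297 = 94.9 kips.
Governing: min(304.2, 242.2, 94.9) = 94.9 kips → gross-section yield.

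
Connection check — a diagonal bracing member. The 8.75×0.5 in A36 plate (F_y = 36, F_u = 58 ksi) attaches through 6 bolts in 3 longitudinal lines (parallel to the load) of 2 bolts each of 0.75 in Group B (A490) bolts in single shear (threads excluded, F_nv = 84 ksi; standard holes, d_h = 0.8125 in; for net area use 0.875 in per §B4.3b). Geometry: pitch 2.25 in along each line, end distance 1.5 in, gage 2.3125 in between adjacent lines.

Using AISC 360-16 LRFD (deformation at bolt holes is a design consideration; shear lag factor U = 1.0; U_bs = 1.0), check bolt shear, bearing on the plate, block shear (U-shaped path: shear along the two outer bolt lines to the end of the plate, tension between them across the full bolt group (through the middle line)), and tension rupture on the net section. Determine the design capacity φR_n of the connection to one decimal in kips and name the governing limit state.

123.3 kips (block shear governs)

Bolt shear: A_b = π(0.75)²/4 = 0.44179 in². φR_n = 0.75 × 84 × 0.44179 × 6 × 1 = 167.0 kips.
Bearing (0.5 in plate, F_u = 58 ksi): end bolts L_c = 1.5 − 0.8125/2 = 1.09375, R_n = min(1.2×1.09375×0.5×58, 2.4×0.75×0.5×58) = 38.063 kips/bolt; interior L_c = 2.25 − 0.8125 = 1.4375, R_n = 50.025 kips/bolt. φR_n = 0.75 × (3×38.063 + 3×50.025) = 198.2 kips.
Block shear: shear path 2×[1.5+1×2.25] = 2×3.75 in, A_gv = 3.75, A_nv = 2×(3.75 − 1.5×0.875)×0.5 = 2.4375 in²; tension across gage: (4.625 − 2×0.875)×0.5 = 1.4375 in². R_n = min(0.6×58×2.4375, 0.6×36×3.75) + 1.0×58×1.4375 = min(84.825, 81) + 83.375 = 164.38 kips. φR_n = 0.75 × 164.38 = 123.3 kips.
Tension rupture (net): A_n = (8.75 − 3×0.875)×0.5 = 3.0625 in² (U = 1.0, A_e = A_n). φR_n = 0.75 × 58 × 3.0625 = 133.2 kips.
Governing: min(167.0, 198.2, 123.3, 133.2) = 123.3 kips → block shear.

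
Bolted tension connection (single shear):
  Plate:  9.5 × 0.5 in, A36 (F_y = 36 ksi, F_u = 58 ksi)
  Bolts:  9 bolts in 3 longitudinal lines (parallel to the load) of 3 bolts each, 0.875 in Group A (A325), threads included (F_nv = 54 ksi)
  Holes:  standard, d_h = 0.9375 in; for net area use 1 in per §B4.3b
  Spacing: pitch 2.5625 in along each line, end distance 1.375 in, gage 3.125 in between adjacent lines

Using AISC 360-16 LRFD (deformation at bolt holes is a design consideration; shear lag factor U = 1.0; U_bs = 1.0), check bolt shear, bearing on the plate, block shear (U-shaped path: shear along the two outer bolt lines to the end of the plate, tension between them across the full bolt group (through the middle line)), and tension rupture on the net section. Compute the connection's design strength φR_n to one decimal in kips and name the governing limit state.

141.4 kips (net-section rupture governs)

Bolt shear: A_b = π(0.875)²/4 = 0.60132 in². φR_n = 0.75 × 54 × 0.60132 × 9 × 1 = 219.2 kips.
Bearing (0.5 in plate, F_u = 58 ksi): end bolts L_c = 1.375 − 0.9375/2 = 0.90625, R_n = min(1.2×0.90625×0.5×58, 2.4×0.875×0.5×58) = 31.538 kips/bolt; interior L_c = 2.5625 − 0.9375 = 1.625, R_n = 56.55 kips/bolt. φR_n = 0.75 × (3×31.538 + 6×56.55) = 325.4 kips.
Block shear: shear path 2×[1.375+2×2.5625] = 2×6.5 in, A_gv = 6.5, A_nv = 2×(6.5 − 2.5×1)×0.5 = 4 in²; tension across gage: (6.25 − 2×1)×0.5 = 2.125 in². R_n = min(0.6×58×4, 0.6×36×6.5) + 1.0×58×2.125 = min(139.2, 140.4) + 123.25 = 262.45 kips. φR_n = 0.75 × 262.45 = 196.8 kips.
Tension rupture (net): A_n = (9.5 − 3×1)×0.5 = 3.25 in² (U = 1.0, A_e = A_n). φR_n = 0.75 × 58 × 3.25 = 141.4 kips.
Governing: min(219.2, 325.4, 196.8, 141.4) = 141.4 kips → net-section rupture.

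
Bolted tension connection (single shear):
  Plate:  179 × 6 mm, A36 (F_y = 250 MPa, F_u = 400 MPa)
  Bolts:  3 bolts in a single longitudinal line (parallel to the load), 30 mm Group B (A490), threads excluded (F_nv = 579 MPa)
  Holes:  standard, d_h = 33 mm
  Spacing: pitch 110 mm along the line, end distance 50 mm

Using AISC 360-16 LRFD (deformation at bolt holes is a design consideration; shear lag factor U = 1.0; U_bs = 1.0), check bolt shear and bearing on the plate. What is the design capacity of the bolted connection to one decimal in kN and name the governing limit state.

Bolt shear: A_b = π(30)²/4 = 706.86 mm². φR_n = 0.75 × 579 × 706.86 × 3 × 1 = 920.9 kN.
Bearing (6 mm plate, F_u = 400 MPa): end bolts L_c = 50 − 33/2 = 33.5, R_n = min(1.2×33.5×6×400, 2.4×30×6×400) = 96.48 kN/bolt; interior L_c = 110 − 33 = 77, R_n = 172.8 kN/bolt. φR_n = 0.75 × (1×96.48 + 2×172.8) = 331.6 kN.
Governing: min(920.9, 331.6) = 331.6 kN → bearing.

331.6 kN (bearing governs)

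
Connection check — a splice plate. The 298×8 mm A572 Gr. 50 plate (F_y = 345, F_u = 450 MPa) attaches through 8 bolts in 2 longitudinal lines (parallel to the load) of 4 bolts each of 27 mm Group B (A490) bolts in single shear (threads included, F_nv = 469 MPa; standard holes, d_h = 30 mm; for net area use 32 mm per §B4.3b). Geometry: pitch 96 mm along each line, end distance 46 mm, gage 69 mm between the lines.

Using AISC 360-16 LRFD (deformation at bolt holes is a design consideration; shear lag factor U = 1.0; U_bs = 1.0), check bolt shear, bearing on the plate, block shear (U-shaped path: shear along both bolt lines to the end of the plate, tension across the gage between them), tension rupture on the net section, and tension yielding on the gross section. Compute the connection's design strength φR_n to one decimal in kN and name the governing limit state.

631.8 kN (net-section rupture governs)

Bolt shear: A_b = π(27)²/4 = 572.56 mm². φR_n = 0.75 × 469 × 572.56 × 8 × 1 = 1611.2 kN.
Bearing (8 mm plate, F_u = 450 MPa): end bolts L_c = 46 − 30/2 = 31, R_n = min(1.2×31×8×450, 2.4×27×8×450) = 133.92 kN/bolt; interior L_c = 96 − 30 = 66, R_n = 233.28 kN/bolt. φR_n = 0.75 × (2×133.92 + 6×233.28) = 1250.6 kN.
Block shear: shear path 2×[46+3×96] = 2×334 mm, A_gv = 5344, A_nv = 2×(334 − 3.5×32)×8 = 3552 mm²; tension across gage: (69 − 1×32)×8 = 296 mm². R_n = min(0.6×450×3552, 0.6×345×5344) + 1.0×450×296 = min(959.04, 1106.2) + 133.2 = 1092.2 kN. φR_n = 0.75 × 1092.2 = 819.2 kN.
Tension rupture (net): A_n = (298 − 2×32)×8 = 1872 mm² (U = 1.0, A_e = A_n). φR_n = 0.75 × 450 × 1872 = 631.8 kN.
Tension yield (gross): A_g = 298×8 = 2384 mm². φR_n = 0.90 × 345 × 2384 = 740.2 kN.
Governing: min(1611.2, 1250.6, 819.2, 631.8, 740.2) = 631.8 kN → net-section rupture.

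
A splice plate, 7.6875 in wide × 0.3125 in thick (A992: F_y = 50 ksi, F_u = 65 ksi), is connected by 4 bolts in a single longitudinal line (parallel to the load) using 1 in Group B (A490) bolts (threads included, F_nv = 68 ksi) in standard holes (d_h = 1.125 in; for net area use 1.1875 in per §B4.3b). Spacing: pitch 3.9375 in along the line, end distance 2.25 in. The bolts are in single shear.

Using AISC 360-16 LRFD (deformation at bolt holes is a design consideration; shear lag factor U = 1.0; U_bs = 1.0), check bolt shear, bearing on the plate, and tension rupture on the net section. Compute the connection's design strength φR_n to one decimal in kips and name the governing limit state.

99.0 kips (net-section rupture governs)

Bolt shear: A_b = π(1)²/4 = 0.7854 in². φR_n = 0.75 × 68 × 0.7854 × 4 × 1 = 160.2 kips.
Bearing (0.3125 in plate, F_u = 65 ksi): end bolts L_c = 2.25 − 1.125/2 = 1.6875, R_n = min(1.2×1.6875×0.3125×65, 2.4×1×0.3125×65) = 41.133 kips/bolt; interior L_c = 3.9375 − 1.125 = 2.8125, R_n = 48.75 kips/bolt. φR_n = 0.75 × (1×41.133 + 3×48.75) = 140.5 kips.
Tension rupture (net): A_n = (7.6875 − 1×1.1875)×0.3125 = 2.0313 in² (U = 1.0, A_e = A_n). φR_n = 0.75 × 65 × 2.0313 = 99.0 kips.
Governing: min(160.2, 140.5, 99.0) = 99.0 kips → net-section rupture.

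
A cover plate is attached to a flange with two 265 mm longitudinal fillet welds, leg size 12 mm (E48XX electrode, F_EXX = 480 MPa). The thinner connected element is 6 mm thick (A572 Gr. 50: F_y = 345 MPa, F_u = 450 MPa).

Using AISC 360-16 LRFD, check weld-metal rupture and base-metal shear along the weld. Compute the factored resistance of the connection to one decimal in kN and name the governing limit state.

644.0 kN (base-metal shear governs)

Weld metal: throat = 0.707×12 = 8.484 mm, L = 2×265 = 530 mm. φR_n = 0.75 × 0.6 × 480 × 8.484 × 530 = 971.2 kN.
Base metal shear (6 mm plate): yield φR_n = 1.0×0.6×345×6×530 = 658.3 kN; rupture φR_n = 0.75×0.6×450×6×530 = 644.0 kN; take 644.0 kN (rupture).
Governing: min(971.2, 644.0) = 644.0 kN → base-metal shear.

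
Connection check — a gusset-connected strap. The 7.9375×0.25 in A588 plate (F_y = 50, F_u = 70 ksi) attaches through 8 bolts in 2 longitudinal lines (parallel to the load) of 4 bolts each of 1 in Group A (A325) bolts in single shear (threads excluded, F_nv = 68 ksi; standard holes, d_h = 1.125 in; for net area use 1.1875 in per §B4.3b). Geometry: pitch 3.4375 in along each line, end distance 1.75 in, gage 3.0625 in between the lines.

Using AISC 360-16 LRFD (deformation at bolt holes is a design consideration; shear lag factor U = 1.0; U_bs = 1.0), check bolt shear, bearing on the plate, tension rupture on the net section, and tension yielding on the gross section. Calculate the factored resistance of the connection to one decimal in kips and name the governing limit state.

73.0 kips (net-section rupture governs)

Bolt shear: A_b = π(1)²/4 = 0.7854 in². φR_n = 0.75 × 68 × 0.7854 × 8 × 1 = 320.4 kips.
Bearing (0.25 in plate, F_u = 70 ksi): end bolts L_c = 1.75 − 1.125/2 = 1.1875, R_n = min(1.2×1.1875×0.25×70, 2.4×1×0.25×70) = 24.938 kips/bolt; interior L_c = 3.4375 − 1.125 = 2.3125, R_n = 42 kips/bolt. φR_n = 0.75 × (2×24.938 + 6×42) = 226.4 kips.
Tension rupture (net): A_n = (7.9375 − 2×1.1875)×0.25 = 1.3906 in² (U = 1.0, A_e = A_n). φR_n = 0.75 × 70 × 1.3906 = 73.0 kips.
Tension yield (gross): A_g = 7.9375×0.25 = 1.9844 in². φR_n = 0.90 × 50 × 1.9844 = 89.3 kips.
Governing: min(320.4, 226.4, 73.0, 89.3) = 73.0 kips → net-section rupture.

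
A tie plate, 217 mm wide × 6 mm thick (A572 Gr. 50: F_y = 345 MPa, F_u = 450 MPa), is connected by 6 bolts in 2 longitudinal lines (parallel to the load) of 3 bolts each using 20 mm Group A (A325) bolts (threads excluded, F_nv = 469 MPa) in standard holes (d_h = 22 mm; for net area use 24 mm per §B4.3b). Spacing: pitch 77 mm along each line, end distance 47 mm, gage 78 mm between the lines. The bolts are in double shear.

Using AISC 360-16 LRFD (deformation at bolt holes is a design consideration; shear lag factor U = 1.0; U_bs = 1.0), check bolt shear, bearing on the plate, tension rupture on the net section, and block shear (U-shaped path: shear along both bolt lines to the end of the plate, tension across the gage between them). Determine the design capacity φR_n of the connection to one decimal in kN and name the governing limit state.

342.2 kN (net-section rupture governs)

Bolt shear: A_b = π(20)²/4 = 314.16 mm². φR_n = 0.75 × 469 × 314.16 × 6 × 2 = 1326.1 kN.
Bearing (6 mm plate, F_u = 450 MPa): end bolts L_c = 47 − 22/2 = 36, R_n = min(1.2×36×6×450, 2.4×20×6×450) = 116.64 kN/bolt; interior L_c = 77 − 22 = 55, R_n = 129.6 kN/bolt. φR_n = 0.75 × (2×116.64 + 4×129.6) = 563.8 kN.
Tension rupture (net): A_n = (217 − 2×24)×6 = 1014 mm² (U = 1.0, A_e = A_n). φR_n = 0.75 × 450 × 1014 = 342.2 kN.
Block shear: shear path 2×[47+2×77] = 2×201 mm, A_gv = 2412, A_nv = 2×(201 − 2.5×24)×6 = 1692 mm²; tension across gage: (78 − 1×24)×6 = 324 mm². R_n = min(0.6×450×1692, 0.6×345×2412) + 1.0×450×324 = min(456.84, 499.28) + 145.8 = 602.64 kN. φR_n = 0.75 × 602.64 = 452.0 kN.
Governing: min(1326.1, 563.8, 342.2, 452.0) = 342.2 kN → net-section rupture.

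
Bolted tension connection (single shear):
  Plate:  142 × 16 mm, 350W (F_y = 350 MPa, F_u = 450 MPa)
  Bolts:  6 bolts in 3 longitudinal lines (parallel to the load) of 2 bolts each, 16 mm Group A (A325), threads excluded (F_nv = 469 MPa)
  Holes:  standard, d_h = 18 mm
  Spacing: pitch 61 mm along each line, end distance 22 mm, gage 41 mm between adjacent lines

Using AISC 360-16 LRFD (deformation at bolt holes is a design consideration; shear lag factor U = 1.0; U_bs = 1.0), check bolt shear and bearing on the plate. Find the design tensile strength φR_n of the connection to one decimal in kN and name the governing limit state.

424.3 kN (bolt shear governs)

Bolt shear: A_b = π(16)²/4 = 201.06 mm². φR_n = 0.75 × 469 × 201.06 × 6 × 1 = 424.3 kN.
Bearing (16 mm plate, F_u = 450 MPa): end bolts L_c = 22 − 18/2 = 13, R_n = min(1.2×13×16×450, 2.4×16×16×450) = 112.32 kN/bolt; interior L_c = 61 − 18 = 43, R_n = 276.48 kN/bolt. φR_n = 0.75 × (3×112.32 + 3×276.48) = 874.8 kN.
Governing: min(424.3, 874.8) = 424.3 kN → bolt shear.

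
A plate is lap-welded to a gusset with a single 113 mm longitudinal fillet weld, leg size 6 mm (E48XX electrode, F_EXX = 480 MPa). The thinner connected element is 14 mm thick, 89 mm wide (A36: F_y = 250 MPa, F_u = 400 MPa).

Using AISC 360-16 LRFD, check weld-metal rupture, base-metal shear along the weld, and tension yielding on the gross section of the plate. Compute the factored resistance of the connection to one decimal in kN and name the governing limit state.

103.5 kN (weld metal governs)

Weld metal: throat = 0.707×6 = 4.242 mm, L = 113 mm. φR_n = 0.75 × 0.6 × 480 × 4.242 × 113 = 103.5 kN.
Base metal shear (14 mm plate): yield φR_n = 1.0×0.6×250×14×113 = 237.3 kN; rupture φR_n = 0.75×0.6×400×14×113 = 284.8 kN; take 237.3 kN (yield).
Tension yield (gross): A_g = 89×14 = 1246 mm². φR_n = 0.90 × 250 × 1246 = 280.4 kN.
Governing: min(103.5, 237.3, 280.4) = 103.5 kN → weld metal.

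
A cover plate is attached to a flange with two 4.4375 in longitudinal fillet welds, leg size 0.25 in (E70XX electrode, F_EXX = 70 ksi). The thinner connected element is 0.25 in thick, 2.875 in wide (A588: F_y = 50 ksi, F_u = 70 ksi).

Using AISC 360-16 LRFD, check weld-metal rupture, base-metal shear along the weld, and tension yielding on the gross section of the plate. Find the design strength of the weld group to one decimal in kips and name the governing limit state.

Weld metal: throat = 0.707×0.25 = 0.17675 in, L = 2×4.4375 = 8.875 in. φR_n = 0.75 × 0.6 × 70 × 0.17675 × 8.875 = 49.4 kips.
Base metal shear (0.25 in plate): yield φR_n = 1.0×0.6×50×0.25×8.875 = 66.6 kips; rupture φR_n = 0.75×0.6×70×0.25×8.875 = 69.9 kips; take 66.6 kips (yield).
Tension yield (gross): A_g = 2.875×0.25 = 0.71875 in². φR_n = 0.90 × 50 × 0.71875 = 32.3 kips.
Governing: min(49.4, 66.6, 32.3) = 32.3 kips → gross-section yield.

32.3 kips (gross-section yield governs)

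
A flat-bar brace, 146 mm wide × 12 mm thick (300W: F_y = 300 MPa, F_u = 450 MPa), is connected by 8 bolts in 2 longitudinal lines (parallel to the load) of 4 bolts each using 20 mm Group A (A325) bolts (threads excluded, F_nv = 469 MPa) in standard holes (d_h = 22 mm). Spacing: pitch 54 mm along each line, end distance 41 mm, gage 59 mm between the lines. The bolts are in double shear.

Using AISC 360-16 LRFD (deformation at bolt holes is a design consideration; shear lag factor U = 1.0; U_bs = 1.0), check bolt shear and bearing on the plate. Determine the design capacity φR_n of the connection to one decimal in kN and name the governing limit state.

Bolt shear: A_b = π(20)²/4 = 314.16 mm². φR_n = 0.75 × 469 × 314.16 × 8 × 2 = 1768.1 kN.
Bearing (12 mm plate, F_u = 450 MPa): end bolts L_c = 41 − 22/2 = 30, R_n = min(1.2×30×12×450, 2.4×20×12×450) = 194.4 kN/bolt; interior L_c = 54 − 22 = 32, R_n = 207.36 kN/bolt. φR_n = 0.75 × (2×194.4 + 6×207.36) = 1224.7 kN.
Governing: min(1768.1, 1224.7) = 1224.7 kN → bearing.

1224.7 kN (bearing governs)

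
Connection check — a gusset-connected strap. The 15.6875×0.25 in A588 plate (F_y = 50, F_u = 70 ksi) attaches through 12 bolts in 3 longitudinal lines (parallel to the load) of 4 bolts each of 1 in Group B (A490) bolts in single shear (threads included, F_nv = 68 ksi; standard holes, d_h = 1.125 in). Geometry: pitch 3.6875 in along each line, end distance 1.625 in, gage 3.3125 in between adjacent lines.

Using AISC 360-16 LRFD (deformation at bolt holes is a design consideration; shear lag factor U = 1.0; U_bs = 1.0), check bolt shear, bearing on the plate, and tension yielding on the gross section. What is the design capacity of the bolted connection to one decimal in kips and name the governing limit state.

176.5 kips (gross-section yield governs)

Bolt shear: A_b = π(1)²/4 = 0.7854 in². φR_n = 0.75 × 68 × 0.7854 × 12 × 1 = 480.7 kips.
Bearing (0.25 in plate, F_u = 70 ksi): end bolts L_c = 1.625 − 1.125/2 = 1.0625, R_n = min(1.2×1.0625×0.25×70, 2.4×1×0.25×70) = 22.313 kips/bolt; interior L_c = 3.6875 − 1.125 = 2.5625, R_n = 42 kips/bolt. φR_n = 0.75 × (3×22.313 + 9×42) = 333.7 kips.
Tension yield (gross): A_g = 15.6875×0.25 = 3.9219 in². φR_n = 0.90 × 50 × 3.9219 = 176.5 kips.
Governing: min(480.7, 333.7, 176.5) = 176.5 kips → gross-section yield.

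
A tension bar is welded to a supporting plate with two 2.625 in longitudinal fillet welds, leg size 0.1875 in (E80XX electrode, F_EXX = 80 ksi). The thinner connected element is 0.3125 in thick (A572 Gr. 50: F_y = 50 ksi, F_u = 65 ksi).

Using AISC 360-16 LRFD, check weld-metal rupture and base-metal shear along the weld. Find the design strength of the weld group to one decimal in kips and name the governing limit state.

25.1 kips (weld metal governs)

Weld metal: throat = 0.707×0.1875 = 0.13256 in, L = 2×2.625 = 5.25 in. φR_n = 0.75 × 0.6 × 80 × 0.13256 × 5.25 = 25.1 kips.
Base metal shear (0.3125 in plate): yield φR_n = 1.0×0.6×50×0.3125×5.25 = 49.2 kips; rupture φR_n = 0.75×0.6×65×0.3125×5.25 = 48.0 kips; take 48.0 kips (rupture).
Governing: min(25.1, 48.0) = 25.1 kips → weld metal.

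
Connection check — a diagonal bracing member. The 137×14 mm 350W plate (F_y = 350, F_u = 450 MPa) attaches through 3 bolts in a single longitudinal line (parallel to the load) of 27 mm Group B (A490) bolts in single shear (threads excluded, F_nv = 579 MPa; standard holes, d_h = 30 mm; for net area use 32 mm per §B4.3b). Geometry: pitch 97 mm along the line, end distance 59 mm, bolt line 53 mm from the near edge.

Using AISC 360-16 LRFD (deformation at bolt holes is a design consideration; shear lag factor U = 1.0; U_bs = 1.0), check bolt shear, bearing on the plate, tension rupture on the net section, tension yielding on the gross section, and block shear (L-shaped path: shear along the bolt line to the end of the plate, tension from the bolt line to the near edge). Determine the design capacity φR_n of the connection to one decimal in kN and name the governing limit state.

496.1 kN (net-section rupture governs)

Bolt shear: A_b = π(27)²/4 = 572.56 mm². φR_n = 0.75 × 579 × 572.56 × 3 × 1 = 745.9 kN.
Bearing (14 mm plate, F_u = 450 MPa): end bolts L_c = 59 − 30/2 = 44, R_n = min(1.2×44×14×450, 2.4×27×14×450) = 332.64 kN/bolt; interior L_c = 97 − 30 = 67, R_n = 408.24 kN/bolt. φR_n = 0.75 × (1×332.64 + 2×408.24) = 861.8 kN.
Tension rupture (net): A_n = (137 − 1×32)×14 = 1470 mm² (U = 1.0, A_e = A_n). φR_n = 0.75 × 450 × 1470 = 496.1 kN.
Tension yield (gross): A_g = 137×14 = 1918 mm². φR_n = 0.90 × 350 × 1918 = 604.2 kN.
Block shear: shear path 1×[59+2×97] = 1×253 mm, A_gv = 3542, A_nv = 1×(253 − 2.5×32)×14 = 2422 mm²; tension to near edge: (53 − 0.5×32)×14 = 518 mm². R_n = min(0.6×450×2422, 0.6×350×3542) + 1.0×450×518 = min(653.94, 743.82) + 233.1 = 887.04 kN. φR_n = 0.75 × 887.04 = 665.3 kN.
Governing: min(745.9, 861.8, 496.1, 604.2, 665.3) = 496.1 kN → net-section rupture.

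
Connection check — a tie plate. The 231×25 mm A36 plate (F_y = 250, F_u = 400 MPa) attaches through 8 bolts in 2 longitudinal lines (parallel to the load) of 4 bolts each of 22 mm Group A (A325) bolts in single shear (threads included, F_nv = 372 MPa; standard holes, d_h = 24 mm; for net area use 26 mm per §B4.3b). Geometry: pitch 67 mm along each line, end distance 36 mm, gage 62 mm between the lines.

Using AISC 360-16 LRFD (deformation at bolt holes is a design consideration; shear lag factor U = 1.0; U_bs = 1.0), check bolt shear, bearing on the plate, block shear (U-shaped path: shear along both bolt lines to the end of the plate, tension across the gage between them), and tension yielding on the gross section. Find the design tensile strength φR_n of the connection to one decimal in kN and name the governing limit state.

Bolt shear: A_b = π(22)²/4 = 380.13 mm². φR_n = 0.75 × 372 × 380.13 × 8 × 1 = 848.5 kN.
Bearing (25 mm plate, F_u = 400 MPa): end bolts L_c = 36 − 24/2 = 24, R_n = min(1.2×24×25×400, 2.4×22×25×400) = 288 kN/bolt; interior L_c = 67 − 24 = 43, R_n = 516 kN/bolt. φR_n = 0.75 × (2×288 + 6×516) = 2754.0 kN.
Block shear: shear path 2×[36+3×67] = 2×237 mm, A_gv = 11850, A_nv = 2×(237 − 3.5×26)×25 = 7300 mm²; tension across gage: (62 − 1×26)×25 = 900 mm². R_n = min(0.6×400×7300, 0.6×250×11850) + 1.0×400×900 = min(1752, 1777.5) + 360 = 2112 kN. φR_n = 0.75 × 2112 = 1584.0 kN.
Tension yield (gross): A_g = 231×25 = 5775 mm². φR_n = 0.90 × 250 × 5775 = 1299.4 kN.
Governing: min(848.5, 2754.0, 1584.0, 1299.4) = 848.5 kN → bolt shear.

848.5 kN (bolt shear governs)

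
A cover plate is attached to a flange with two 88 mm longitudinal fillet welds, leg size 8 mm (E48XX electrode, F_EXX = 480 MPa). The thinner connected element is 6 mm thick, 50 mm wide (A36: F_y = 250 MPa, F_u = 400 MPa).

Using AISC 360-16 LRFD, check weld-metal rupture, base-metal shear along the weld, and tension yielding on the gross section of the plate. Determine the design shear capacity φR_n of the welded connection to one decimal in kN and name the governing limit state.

67.5 kN (gross-section yield governs)

Weld metal: throat = 0.707×8 = 5.656 mm, L = 2×88 = 176 mm. φR_n = 0.75 × 0.6 × 480 × 5.656 × 176 = 215.0 kN.
Base metal shear (6 mm plate): yield φR_n = 1.0×0.6×250×6×176 = 158.4 kN; rupture φR_n = 0.75×0.6×400×6×176 = 190.1 kN; take 158.4 kN (yield).
Tension yield (gross): A_g = 50×6 = 300 mm². φR_n = 0.90 × 250 × 300 = 67.5 kN.
Governing: min(215.0, 158.4, 67.5) = 67.5 kN → gross-section yield.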